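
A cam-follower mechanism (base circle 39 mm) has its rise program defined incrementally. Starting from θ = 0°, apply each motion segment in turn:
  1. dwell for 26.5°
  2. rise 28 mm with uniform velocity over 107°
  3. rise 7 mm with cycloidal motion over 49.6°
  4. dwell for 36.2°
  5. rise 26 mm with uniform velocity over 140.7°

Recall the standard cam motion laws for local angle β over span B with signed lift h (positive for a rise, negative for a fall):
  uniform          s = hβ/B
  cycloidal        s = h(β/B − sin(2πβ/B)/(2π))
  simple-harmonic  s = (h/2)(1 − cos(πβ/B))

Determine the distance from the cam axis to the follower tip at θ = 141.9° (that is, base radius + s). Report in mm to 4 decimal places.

seg 1 [0°–26.5°] dwell: s stays 0.0000
seg 2 [26.5°–133.5°] uniform, h=28: full span → s += 28 → s = 28.0000
seg 3 [133.5°–183.1°] cycloidal, h=7: θ=141.9° here. β=8.4, B=49.6. 7·(0.1694 − sin(2π·0.1694)/(2π)) = 0.2114 → s = 28.2114
radial distance = base radius + s = 39 + 28.2114 = 67.2114

67.2114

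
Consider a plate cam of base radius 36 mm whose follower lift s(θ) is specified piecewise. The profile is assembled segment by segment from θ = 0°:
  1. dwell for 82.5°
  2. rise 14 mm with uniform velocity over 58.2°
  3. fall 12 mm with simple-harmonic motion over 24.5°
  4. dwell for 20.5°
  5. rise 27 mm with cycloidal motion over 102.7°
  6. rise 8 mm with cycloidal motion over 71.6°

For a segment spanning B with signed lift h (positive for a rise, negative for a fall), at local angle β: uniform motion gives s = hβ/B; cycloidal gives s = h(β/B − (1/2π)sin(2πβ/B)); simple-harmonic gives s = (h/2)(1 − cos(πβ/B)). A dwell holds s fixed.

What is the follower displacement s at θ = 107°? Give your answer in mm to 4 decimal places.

seg 1 [0°–82.5°] dwell: s stays 0.0000
seg 2 [82.5°–140.7°] uniform, h=14: θ=107° here. β=24.5, B=58.2. 14·24.5/58.2 = 5.8935 → s = 5.8935

5.8935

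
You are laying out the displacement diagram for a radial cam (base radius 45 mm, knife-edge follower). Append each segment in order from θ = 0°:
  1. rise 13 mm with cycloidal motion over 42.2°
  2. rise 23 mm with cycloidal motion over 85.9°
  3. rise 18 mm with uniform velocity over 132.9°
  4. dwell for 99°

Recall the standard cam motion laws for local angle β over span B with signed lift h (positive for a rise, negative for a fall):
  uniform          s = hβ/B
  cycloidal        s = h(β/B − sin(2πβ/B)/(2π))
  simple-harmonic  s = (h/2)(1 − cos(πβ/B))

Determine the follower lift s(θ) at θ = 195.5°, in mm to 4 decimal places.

seg 1 [0°–42.2°] cycloidal, h=13: full span → s += 13 → s = 13.0000
seg 2 [42.2°–128.1°] cycloidal, h=23: full span → s += 23 → s = 36.0000
seg 3 [128.1°–261°] uniform, h=18: θ=195.5° here. β=67.4, B=132.9. 18·67.4/132.9 = 9.1287 → s = 45.1287

45.1287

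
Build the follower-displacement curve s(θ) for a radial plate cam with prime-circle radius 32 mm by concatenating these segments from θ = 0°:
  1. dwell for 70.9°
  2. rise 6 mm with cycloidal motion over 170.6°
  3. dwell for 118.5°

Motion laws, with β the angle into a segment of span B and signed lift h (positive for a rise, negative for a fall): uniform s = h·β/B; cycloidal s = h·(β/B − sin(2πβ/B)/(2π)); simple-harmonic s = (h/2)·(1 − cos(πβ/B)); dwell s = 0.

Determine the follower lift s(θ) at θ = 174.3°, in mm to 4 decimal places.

seg 1 [0°–70.9°] dwell: s stays 0.0000
seg 2 [70.9°–241.5°] cycloidal, h=6: θ=174.3° here. β=103.4, B=170.6. 6·(0.6061 − sin(2π·0.6061)/(2π)) = 4.2270 → s = 4.2270

4.2270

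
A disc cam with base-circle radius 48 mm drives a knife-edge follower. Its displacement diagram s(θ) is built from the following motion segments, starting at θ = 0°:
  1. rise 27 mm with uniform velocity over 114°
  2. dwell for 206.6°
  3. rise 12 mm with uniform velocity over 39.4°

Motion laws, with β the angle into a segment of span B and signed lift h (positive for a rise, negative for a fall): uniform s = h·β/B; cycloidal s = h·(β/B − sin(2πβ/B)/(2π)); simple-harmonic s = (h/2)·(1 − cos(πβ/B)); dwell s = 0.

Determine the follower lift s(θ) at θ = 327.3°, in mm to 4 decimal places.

seg 1 [0°–114°] uniform, h=27: full span → s += 27 → s = 27.0000
seg 2 [114°–320.6°] dwell: s stays 27.0000
seg 3 [320.6°–360°] uniform, h=12: θ=327.3° here. β=6.7, B=39.4. 12·6.7/39.4 = 2.0406 → s = 29.0406

29.0406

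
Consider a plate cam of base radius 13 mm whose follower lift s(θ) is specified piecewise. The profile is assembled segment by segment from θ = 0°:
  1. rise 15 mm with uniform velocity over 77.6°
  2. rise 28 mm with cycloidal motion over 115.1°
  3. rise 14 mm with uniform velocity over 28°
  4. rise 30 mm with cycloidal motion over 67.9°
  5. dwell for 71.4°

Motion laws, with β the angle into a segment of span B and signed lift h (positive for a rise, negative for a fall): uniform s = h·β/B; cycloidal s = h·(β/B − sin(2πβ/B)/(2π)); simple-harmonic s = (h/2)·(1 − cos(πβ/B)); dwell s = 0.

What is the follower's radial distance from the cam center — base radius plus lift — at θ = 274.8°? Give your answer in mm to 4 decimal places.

seg 1 [0°–77.6°] uniform, h=15: full span → s += 15 → s = 15.0000
seg 2 [77.6°–192.7°] cycloidal, h=28: full span → s += 28 → s = 43.0000
seg 3 [192.7°–220.7°] uniform, h=14: full span → s += 14 → s = 57.0000
seg 4 [220.7°–288.6°] cycloidal, h=30: θ=274.8° here. β=54.1, B=67.9. 30·(0.7968 − sin(2π·0.7968)/(2π)) = 28.4729 → s = 85.4729
radial distance = base radius + s = 13 + 85.4729 = 98.4729

98.4729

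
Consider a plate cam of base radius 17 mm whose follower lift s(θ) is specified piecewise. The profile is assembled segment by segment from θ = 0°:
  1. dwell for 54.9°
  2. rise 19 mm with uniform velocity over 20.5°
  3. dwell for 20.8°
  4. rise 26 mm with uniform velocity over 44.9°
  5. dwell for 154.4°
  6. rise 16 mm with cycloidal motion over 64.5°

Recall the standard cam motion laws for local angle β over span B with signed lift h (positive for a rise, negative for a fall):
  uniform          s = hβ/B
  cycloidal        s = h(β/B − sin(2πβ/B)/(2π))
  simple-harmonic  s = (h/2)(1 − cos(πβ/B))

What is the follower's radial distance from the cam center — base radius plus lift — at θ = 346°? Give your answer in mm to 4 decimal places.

seg 1 [0°–54.9°] dwell: s stays 0.0000
seg 2 [54.9°–75.4°] uniform, h=19: full span → s += 19 → s = 19.0000
seg 3 [75.4°–96.2°] dwell: s stays 19.0000
seg 4 [96.2°–141.1°] uniform, h=26: full span → s += 26 → s = 45.0000
seg 5 [141.1°–295.5°] dwell: s stays 45.0000
seg 6 [295.5°–360°] cycloidal, h=16: θ=346° here. β=50.5, B=64.5. 16·(0.7829 − sin(2π·0.7829)/(2π)) = 15.0192 → s = 60.0192
radial distance = base radius + s = 17 + 60.0192 = 77.0192

77.0192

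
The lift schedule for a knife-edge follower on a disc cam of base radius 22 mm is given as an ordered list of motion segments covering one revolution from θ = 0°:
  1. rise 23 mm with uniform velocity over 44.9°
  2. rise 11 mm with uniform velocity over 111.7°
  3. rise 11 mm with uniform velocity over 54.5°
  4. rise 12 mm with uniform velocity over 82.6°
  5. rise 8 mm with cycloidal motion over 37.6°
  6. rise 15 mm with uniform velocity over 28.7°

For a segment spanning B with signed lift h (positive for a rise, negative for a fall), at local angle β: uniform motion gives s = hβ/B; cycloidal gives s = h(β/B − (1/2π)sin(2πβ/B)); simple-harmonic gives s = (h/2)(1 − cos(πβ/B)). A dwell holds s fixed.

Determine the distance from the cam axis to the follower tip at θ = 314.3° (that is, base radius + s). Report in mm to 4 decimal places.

seg 1 [0°–44.9°] uniform, h=23: full span → s += 23 → s = 23.0000
seg 2 [44.9°–156.6°] uniform, h=11: full span → s += 11 → s = 34.0000
seg 3 [156.6°–211.1°] uniform, h=11: full span → s += 11 → s = 45.0000
seg 4 [211.1°–293.7°] uniform, h=12: full span → s += 12 → s = 57.0000
seg 5 [293.7°–331.3°] cycloidal, h=8: θ=314.3° here. β=20.6, B=37.6. 8·(0.5479 − sin(2π·0.5479)/(2π)) = 4.7602 → s = 61.7602
radial distance = base radius + s = 22 + 61.7602 = 83.7602

83.7602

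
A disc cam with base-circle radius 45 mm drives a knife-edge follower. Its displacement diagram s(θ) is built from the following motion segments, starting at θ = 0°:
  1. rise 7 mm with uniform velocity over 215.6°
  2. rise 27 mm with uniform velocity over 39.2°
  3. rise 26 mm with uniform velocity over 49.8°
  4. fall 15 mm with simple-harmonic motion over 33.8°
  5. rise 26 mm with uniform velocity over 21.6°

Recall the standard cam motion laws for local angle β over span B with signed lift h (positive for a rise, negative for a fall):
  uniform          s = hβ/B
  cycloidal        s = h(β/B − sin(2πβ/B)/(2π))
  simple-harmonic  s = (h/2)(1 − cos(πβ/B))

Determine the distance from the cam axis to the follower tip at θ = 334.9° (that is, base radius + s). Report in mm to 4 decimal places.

seg 1 [0°–215.6°] uniform, h=7: full span → s += 7 → s = 7.0000
seg 2 [215.6°–254.8°] uniform, h=27: full span → s += 27 → s = 34.0000
seg 3 [254.8°–304.6°] uniform, h=26: full span → s += 26 → s = 60.0000
seg 4 [304.6°–338.4°] simple-harmonic, h=-15: θ=334.9° here. β=30.3, B=33.8. -15/2·(1 − cos(π·0.8964)) = -14.6066 → s = 45.3934
radial distance = base radius + s = 45 + 45.3934 = 90.3934

90.3934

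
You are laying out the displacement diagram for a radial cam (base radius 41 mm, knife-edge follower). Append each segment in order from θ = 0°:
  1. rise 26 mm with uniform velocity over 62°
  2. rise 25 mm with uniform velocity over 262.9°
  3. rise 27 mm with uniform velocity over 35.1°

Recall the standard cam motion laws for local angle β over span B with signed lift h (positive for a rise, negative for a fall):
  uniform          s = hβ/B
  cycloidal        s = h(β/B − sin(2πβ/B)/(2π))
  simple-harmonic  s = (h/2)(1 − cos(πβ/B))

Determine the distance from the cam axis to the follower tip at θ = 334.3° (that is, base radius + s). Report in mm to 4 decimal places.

seg 1 [0°–62°] uniform, h=26: full span → s += 26 → s = 26.0000
seg 2 [62°–324.9°] uniform, h=25: full span → s += 25 → s = 51.0000
seg 3 [324.9°–360°] uniform, h=27: θ=334.3° here. β=9.4, B=35.1. 27·9.4/35.1 = 7.2308 → s = 58.2308
radial distance = base radius + s = 41 + 58.2308 = 99.2308

99.2308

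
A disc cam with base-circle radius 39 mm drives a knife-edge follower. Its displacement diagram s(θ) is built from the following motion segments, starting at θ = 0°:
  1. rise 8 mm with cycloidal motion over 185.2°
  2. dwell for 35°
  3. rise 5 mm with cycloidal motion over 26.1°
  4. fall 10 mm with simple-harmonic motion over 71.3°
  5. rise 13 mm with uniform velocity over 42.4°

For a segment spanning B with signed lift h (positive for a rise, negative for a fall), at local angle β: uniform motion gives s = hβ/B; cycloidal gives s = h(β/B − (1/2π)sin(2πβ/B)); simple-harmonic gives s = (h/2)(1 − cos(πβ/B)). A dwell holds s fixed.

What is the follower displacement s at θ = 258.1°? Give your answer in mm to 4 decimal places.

seg 1 [0°–185.2°] cycloidal, h=8: full span → s += 8 → s = 8.0000
seg 2 [185.2°–220.2°] dwell: s stays 8.0000
seg 3 [220.2°–246.3°] cycloidal, h=5: full span → s += 5 → s = 13.0000
seg 4 [246.3°–317.6°] simple-harmonic, h=-10: θ=258.1° here. β=11.8, B=71.3. -10/2·(1 − cos(π·0.1655)) = -0.6607 → s = 12.3393

12.3393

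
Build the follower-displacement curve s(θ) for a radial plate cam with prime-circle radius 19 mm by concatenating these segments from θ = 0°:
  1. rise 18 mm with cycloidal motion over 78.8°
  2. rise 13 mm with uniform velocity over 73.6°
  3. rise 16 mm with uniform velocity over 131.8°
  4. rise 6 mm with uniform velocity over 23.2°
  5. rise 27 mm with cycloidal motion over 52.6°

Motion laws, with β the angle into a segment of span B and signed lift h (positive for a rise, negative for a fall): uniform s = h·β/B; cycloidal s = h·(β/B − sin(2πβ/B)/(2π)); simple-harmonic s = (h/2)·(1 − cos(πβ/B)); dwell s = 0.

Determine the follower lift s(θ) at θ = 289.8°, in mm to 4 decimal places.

seg 1 [0°–78.8°] cycloidal, h=18: full span → s += 18 → s = 18.0000
seg 2 [78.8°–152.4°] uniform, h=13: full span → s += 13 → s = 31.0000
seg 3 [152.4°–284.2°] uniform, h=16: full span → s += 16 → s = 47.0000
seg 4 [284.2°–307.4°] uniform, h=6: θ=289.8° here. β=5.6, B=23.2. 6·5.6/23.2 = 1.4483 → s = 48.4483

48.4483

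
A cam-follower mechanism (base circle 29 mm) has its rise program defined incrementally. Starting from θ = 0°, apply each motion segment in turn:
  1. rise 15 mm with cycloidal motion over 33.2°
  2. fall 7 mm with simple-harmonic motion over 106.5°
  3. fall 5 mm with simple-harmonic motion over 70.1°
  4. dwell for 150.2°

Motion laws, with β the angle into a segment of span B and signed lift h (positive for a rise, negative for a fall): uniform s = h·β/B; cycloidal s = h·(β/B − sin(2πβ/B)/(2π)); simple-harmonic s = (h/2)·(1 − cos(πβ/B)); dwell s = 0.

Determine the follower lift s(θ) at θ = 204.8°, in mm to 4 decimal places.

seg 1 [0°–33.2°] cycloidal, h=15: full span → s += 15 → s = 15.0000
seg 2 [33.2°–139.7°] simple-harmonic, h=-7: full span → s += -7 → s = 8.0000
seg 3 [139.7°–209.8°] simple-harmonic, h=-5: θ=204.8° here. β=65.1, B=70.1. -5/2·(1 − cos(π·0.9287)) = -4.9375 → s = 3.0625

3.0625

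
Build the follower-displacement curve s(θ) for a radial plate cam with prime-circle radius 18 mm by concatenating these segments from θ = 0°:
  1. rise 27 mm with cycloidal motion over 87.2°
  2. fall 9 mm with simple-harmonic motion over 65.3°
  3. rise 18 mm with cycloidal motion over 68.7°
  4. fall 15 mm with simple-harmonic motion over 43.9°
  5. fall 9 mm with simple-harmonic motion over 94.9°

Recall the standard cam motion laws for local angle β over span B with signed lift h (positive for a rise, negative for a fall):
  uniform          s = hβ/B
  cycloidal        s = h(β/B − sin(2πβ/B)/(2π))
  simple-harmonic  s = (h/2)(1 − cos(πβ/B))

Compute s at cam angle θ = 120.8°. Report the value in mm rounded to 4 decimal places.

seg 1 [0°–87.2°] cycloidal, h=27: full span → s += 27 → s = 27.0000
seg 2 [87.2°–152.5°] simple-harmonic, h=-9: θ=120.8° here. β=33.6, B=65.3. -9/2·(1 − cos(π·0.5145)) = -4.7056 → s = 22.2944

22.2944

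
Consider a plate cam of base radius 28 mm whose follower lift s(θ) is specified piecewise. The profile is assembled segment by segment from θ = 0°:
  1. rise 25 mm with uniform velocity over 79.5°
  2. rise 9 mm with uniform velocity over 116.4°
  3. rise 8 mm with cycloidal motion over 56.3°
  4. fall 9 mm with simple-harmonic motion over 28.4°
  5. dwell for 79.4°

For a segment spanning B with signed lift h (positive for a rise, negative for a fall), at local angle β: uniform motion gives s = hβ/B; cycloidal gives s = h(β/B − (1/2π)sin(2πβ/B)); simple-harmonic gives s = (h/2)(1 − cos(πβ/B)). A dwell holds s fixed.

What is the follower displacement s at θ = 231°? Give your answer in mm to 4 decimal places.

seg 1 [0°–79.5°] uniform, h=25: full span → s += 25 → s = 25.0000
seg 2 [79.5°–195.9°] uniform, h=9: full span → s += 9 → s = 34.0000
seg 3 [195.9°–252.2°] cycloidal, h=8: θ=231° here. β=35.1, B=56.3. 8·(0.6234 − sin(2π·0.6234)/(2π)) = 5.8790 → s = 39.8790

39.8790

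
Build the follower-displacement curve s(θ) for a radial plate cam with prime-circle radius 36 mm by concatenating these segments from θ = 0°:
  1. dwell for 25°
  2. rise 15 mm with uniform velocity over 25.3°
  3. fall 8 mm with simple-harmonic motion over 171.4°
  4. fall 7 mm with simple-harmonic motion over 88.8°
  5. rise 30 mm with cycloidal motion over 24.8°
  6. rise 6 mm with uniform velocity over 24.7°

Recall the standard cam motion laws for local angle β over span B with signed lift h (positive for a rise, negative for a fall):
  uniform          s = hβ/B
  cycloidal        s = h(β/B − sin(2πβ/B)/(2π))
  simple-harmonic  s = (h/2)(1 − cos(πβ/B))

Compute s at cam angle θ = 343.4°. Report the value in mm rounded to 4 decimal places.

seg 1 [0°–25°] dwell: s stays 0.0000
seg 2 [25°–50.3°] uniform, h=15: full span → s += 15 → s = 15.0000
seg 3 [50.3°–221.7°] simple-harmonic, h=-8: full span → s += -8 → s = 7.0000
seg 4 [221.7°–310.5°] simple-harmonic, h=-7: full span → s += -7 → s = 0.0000
seg 5 [310.5°–335.3°] cycloidal, h=30: full span → s += 30 → s = 30.0000
seg 6 [335.3°–360°] uniform, h=6: θ=343.4° here. β=8.1, B=24.7. 6·8.1/24.7 = 1.9676 → s = 31.9676

31.9676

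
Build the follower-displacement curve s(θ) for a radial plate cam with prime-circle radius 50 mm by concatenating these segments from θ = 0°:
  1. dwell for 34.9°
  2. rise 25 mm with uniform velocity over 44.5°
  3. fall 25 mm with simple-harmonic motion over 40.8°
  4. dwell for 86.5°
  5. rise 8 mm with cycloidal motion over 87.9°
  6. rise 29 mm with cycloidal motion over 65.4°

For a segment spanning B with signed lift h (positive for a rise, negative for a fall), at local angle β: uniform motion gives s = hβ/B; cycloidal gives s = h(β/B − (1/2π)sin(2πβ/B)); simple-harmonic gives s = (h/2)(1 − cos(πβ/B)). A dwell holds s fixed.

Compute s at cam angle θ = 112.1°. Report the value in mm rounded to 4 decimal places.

seg 1 [0°–34.9°] dwell: s stays 0.0000
seg 2 [34.9°–79.4°] uniform, h=25: full span → s += 25 → s = 25.0000
seg 3 [79.4°–120.2°] simple-harmonic, h=-25: θ=112.1° here. β=32.7, B=40.8. -25/2·(1 − cos(π·0.8015)) = -22.6465 → s = 2.3535

2.3535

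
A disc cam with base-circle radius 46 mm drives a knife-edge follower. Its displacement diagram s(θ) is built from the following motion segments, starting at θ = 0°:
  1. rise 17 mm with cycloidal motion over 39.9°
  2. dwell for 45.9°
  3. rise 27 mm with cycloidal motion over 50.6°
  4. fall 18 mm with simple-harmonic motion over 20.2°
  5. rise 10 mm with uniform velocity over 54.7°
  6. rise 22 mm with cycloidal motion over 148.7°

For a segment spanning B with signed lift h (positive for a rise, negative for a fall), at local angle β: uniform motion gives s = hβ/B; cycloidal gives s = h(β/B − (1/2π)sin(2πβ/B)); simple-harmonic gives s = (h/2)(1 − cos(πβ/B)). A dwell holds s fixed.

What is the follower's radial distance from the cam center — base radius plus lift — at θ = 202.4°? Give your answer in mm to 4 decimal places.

seg 1 [0°–39.9°] cycloidal, h=17: full span → s += 17 → s = 17.0000
seg 2 [39.9°–85.8°] dwell: s stays 17.0000
seg 3 [85.8°–136.4°] cycloidal, h=27: full span → s += 27 → s = 44.0000
seg 4 [136.4°–156.6°] simple-harmonic, h=-18: full span → s += -18 → s = 26.0000
seg 5 [156.6°–211.3°] uniform, h=10: θ=202.4° here. β=45.8, B=54.7. 10·45.8/54.7 = 8.3729 → s = 34.3729
radial distance = base radius + s = 46 + 34.3729 = 80.3729

80.3729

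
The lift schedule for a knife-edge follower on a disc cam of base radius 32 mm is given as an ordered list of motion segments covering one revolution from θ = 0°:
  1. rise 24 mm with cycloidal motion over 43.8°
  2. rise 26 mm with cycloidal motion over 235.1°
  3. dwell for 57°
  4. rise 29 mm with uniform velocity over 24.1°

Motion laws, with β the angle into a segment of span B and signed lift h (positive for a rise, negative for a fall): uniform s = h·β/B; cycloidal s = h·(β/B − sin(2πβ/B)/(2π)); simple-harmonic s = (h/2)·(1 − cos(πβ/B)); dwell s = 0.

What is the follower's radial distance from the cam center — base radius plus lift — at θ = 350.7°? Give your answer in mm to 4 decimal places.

seg 1 [0°–43.8°] cycloidal, h=24: full span → s += 24 → s = 24.0000
seg 2 [43.8°–278.9°] cycloidal, h=26: full span → s += 26 → s = 50.0000
seg 3 [278.9°–335.9°] dwell: s stays 50.0000
seg 4 [335.9°–360°] uniform, h=29: θ=350.7° here. β=14.8, B=24.1. 29·14.8/24.1 = 17.8091 → s = 67.8091
radial distance = base radius + s = 32 + 67.8091 = 99.8091

99.8091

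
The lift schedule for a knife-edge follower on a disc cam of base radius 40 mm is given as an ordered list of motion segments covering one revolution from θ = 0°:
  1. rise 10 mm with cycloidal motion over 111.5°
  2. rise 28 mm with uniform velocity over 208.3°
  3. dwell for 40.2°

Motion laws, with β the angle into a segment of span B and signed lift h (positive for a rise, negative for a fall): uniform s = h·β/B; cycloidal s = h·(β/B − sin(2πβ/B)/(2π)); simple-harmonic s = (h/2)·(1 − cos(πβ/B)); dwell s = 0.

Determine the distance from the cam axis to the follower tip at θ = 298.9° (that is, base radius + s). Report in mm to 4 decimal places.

seg 1 [0°–111.5°] cycloidal, h=10: full span → s += 10 → s = 10.0000
seg 2 [111.5°–319.8°] uniform, h=28: θ=298.9° here. β=187.4, B=208.3. 28·187.4/208.3 = 25.1906 → s = 35.1906
radial distance = base radius + s = 40 + 35.1906 = 75.1906

75.1906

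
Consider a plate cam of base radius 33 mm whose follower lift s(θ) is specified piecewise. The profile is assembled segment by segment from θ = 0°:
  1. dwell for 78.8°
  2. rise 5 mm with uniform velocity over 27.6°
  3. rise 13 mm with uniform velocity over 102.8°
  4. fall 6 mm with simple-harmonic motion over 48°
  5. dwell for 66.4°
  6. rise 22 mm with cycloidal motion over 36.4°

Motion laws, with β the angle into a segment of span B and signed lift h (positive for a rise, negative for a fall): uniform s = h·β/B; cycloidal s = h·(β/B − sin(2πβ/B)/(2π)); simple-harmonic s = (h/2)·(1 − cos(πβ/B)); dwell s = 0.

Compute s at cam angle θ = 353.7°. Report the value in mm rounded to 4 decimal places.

seg 1 [0°–78.8°] dwell: s stays 0.0000
seg 2 [78.8°–106.4°] uniform, h=5: full span → s += 5 → s = 5.0000
seg 3 [106.4°–209.2°] uniform, h=13: full span → s += 13 → s = 18.0000
seg 4 [209.2°–257.2°] simple-harmonic, h=-6: full span → s += -6 → s = 12.0000
seg 5 [257.2°–323.6°] dwell: s stays 12.0000
seg 6 [323.6°–360°] cycloidal, h=22: θ=353.7° here. β=30.1, B=36.4. 22·(0.8269 − sin(2π·0.8269)/(2π)) = 21.2927 → s = 33.2927

33.2927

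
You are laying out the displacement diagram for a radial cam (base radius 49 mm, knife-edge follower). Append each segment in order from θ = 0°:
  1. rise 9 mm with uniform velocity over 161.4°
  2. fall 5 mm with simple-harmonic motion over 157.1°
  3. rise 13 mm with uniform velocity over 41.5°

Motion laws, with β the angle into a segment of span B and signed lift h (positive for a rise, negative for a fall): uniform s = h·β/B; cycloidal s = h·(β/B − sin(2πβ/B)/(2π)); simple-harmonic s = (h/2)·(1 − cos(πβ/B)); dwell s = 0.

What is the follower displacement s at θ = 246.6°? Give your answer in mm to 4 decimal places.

seg 1 [0°–161.4°] uniform, h=9: full span → s += 9 → s = 9.0000
seg 2 [161.4°–318.5°] simple-harmonic, h=-5: θ=246.6° here. β=85.2, B=157.1. -5/2·(1 − cos(π·0.5423)) = -2.8315 → s = 6.1685

6.1685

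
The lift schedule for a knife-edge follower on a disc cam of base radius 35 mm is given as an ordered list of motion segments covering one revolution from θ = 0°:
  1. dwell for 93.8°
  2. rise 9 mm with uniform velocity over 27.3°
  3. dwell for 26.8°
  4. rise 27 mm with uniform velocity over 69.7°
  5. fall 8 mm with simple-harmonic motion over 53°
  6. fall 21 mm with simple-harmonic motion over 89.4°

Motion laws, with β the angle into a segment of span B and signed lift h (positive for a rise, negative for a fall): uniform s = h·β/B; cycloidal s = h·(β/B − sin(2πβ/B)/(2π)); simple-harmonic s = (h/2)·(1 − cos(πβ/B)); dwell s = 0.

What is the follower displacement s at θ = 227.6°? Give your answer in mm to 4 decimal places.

seg 1 [0°–93.8°] dwell: s stays 0.0000
seg 2 [93.8°–121.1°] uniform, h=9: full span → s += 9 → s = 9.0000
seg 3 [121.1°–147.9°] dwell: s stays 9.0000
seg 4 [147.9°–217.6°] uniform, h=27: full span → s += 27 → s = 36.0000
seg 5 [217.6°–270.6°] simple-harmonic, h=-8: θ=227.6° here. β=10, B=53. -8/2·(1 − cos(π·0.1887)) = -0.6824 → s = 35.3176

35.3176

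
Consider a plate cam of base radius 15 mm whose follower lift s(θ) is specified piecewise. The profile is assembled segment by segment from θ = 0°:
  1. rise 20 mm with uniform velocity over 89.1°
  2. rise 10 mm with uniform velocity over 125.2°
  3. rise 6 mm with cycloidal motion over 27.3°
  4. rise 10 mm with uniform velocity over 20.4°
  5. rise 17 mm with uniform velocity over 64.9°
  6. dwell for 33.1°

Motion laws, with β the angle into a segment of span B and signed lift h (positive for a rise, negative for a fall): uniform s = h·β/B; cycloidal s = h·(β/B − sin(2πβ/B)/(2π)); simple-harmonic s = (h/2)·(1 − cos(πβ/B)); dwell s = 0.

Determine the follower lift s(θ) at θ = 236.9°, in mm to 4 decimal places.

seg 1 [0°–89.1°] uniform, h=20: full span → s += 20 → s = 20.0000
seg 2 [89.1°–214.3°] uniform, h=10: full span → s += 10 → s = 30.0000
seg 3 [214.3°–241.6°] cycloidal, h=6: θ=236.9° here. β=22.6, B=27.3. 6·(0.8278 − sin(2π·0.8278)/(2π)) = 5.8100 → s = 35.8100

35.8100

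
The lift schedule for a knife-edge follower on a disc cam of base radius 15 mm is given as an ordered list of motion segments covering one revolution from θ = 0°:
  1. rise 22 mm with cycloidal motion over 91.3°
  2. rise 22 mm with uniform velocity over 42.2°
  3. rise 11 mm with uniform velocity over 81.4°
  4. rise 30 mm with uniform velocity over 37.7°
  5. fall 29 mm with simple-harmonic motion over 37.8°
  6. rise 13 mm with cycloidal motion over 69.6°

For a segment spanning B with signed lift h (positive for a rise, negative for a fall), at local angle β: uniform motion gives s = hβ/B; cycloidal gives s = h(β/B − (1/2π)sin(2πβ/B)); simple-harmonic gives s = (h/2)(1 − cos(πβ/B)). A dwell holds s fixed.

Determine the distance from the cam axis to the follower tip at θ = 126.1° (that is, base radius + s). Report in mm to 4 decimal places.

seg 1 [0°–91.3°] cycloidal, h=22: full span → s += 22 → s = 22.0000
seg 2 [91.3°–133.5°] uniform, h=22: θ=126.1° here. β=34.8, B=42.2. 22·34.8/42.2 = 18.1422 → s = 40.1422
radial distance = base radius + s = 15 + 40.1422 = 55.1422

55.1422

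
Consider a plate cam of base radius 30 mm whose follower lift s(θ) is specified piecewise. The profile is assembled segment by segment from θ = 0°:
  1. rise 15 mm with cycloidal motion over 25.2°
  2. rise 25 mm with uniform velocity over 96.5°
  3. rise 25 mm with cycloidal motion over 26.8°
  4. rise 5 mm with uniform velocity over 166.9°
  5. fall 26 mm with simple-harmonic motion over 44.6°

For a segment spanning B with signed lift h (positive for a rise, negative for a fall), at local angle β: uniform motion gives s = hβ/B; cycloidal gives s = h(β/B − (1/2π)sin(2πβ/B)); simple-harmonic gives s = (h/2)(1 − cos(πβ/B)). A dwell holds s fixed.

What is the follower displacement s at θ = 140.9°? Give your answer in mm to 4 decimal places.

seg 1 [0°–25.2°] cycloidal, h=15: full span → s += 15 → s = 15.0000
seg 2 [25.2°–121.7°] uniform, h=25: full span → s += 25 → s = 40.0000
seg 3 [121.7°–148.5°] cycloidal, h=25: θ=140.9° here. β=19.2, B=26.8. 25·(0.7164 − sin(2π·0.7164)/(2π)) = 21.8011 → s = 61.8011

61.8011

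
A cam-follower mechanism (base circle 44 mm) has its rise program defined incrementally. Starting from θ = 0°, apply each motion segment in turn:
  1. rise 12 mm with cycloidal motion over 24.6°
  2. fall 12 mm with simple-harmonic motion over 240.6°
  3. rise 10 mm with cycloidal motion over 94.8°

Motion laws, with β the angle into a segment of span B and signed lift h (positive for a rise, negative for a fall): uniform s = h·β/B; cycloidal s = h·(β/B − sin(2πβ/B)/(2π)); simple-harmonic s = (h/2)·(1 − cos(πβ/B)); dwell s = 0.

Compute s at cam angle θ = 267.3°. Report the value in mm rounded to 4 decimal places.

seg 1 [0°–24.6°] cycloidal, h=12: full span → s += 12 → s = 12.0000
seg 2 [24.6°–265.2°] simple-harmonic, h=-12: full span → s += -12 → s = 0.0000
seg 3 [265.2°–360°] cycloidal, h=10: θ=267.3° here. β=2.1, B=94.8. 10·(0.0222 − sin(2π·0.0222)/(2π)) = 0.0007 → s = 0.0007

0.0007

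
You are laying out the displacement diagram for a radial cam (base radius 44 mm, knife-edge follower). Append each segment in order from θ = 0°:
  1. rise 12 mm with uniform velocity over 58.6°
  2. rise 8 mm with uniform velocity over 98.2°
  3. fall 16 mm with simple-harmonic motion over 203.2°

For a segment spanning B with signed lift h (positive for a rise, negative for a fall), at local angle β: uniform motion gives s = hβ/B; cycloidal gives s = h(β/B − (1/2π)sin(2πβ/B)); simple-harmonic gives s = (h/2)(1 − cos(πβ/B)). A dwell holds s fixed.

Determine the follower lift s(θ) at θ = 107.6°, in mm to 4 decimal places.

seg 1 [0°–58.6°] uniform, h=12: full span → s += 12 → s = 12.0000
seg 2 [58.6°–156.8°] uniform, h=8: θ=107.6° here. β=49, B=98.2. 8·49/98.2 = 3.9919 → s = 15.9919

15.9919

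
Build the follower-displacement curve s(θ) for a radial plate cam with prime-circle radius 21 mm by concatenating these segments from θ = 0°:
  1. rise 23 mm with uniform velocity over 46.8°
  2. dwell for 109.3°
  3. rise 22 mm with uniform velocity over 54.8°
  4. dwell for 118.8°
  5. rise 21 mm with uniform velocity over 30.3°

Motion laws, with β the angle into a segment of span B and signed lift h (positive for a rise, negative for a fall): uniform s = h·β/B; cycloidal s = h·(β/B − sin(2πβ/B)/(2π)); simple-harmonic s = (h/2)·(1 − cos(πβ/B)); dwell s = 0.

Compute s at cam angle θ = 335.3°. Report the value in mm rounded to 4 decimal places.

seg 1 [0°–46.8°] uniform, h=23: full span → s += 23 → s = 23.0000
seg 2 [46.8°–156.1°] dwell: s stays 23.0000
seg 3 [156.1°–210.9°] uniform, h=22: full span → s += 22 → s = 45.0000
seg 4 [210.9°–329.7°] dwell: s stays 45.0000
seg 5 [329.7°–360°] uniform, h=21: θ=335.3° here. β=5.6, B=30.3. 21·5.6/30.3 = 3.8812 → s = 48.8812

48.8812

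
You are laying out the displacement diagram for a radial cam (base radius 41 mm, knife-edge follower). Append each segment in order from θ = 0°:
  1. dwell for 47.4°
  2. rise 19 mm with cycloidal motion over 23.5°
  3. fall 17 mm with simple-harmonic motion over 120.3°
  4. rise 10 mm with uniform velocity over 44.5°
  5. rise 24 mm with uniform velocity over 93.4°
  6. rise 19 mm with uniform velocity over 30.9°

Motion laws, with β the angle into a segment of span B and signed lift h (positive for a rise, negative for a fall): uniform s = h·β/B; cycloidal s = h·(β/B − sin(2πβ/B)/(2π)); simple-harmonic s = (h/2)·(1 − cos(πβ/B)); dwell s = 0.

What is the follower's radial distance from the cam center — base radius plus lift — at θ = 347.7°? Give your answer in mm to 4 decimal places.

seg 1 [0°–47.4°] dwell: s stays 0.0000
seg 2 [47.4°–70.9°] cycloidal, h=19: full span → s += 19 → s = 19.0000
seg 3 [70.9°–191.2°] simple-harmonic, h=-17: full span → s += -17 → s = 2.0000
seg 4 [191.2°–235.7°] uniform, h=10: full span → s += 10 → s = 12.0000
seg 5 [235.7°–329.1°] uniform, h=24: full span → s += 24 → s = 36.0000
seg 6 [329.1°–360°] uniform, h=19: θ=347.7° here. β=18.6, B=30.9. 19·18.6/30.9 = 11.4369 → s = 47.4369
radial distance = base radius + s = 41 + 47.4369 = 88.4369

88.4369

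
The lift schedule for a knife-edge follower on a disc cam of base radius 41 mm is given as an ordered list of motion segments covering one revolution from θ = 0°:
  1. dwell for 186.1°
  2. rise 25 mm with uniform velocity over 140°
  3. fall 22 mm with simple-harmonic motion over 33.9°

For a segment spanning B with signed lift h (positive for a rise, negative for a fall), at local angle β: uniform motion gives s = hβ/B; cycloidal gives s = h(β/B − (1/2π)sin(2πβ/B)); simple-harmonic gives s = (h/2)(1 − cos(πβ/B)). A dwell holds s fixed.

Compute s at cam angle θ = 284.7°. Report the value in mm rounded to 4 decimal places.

seg 1 [0°–186.1°] dwell: s stays 0.0000
seg 2 [186.1°–326.1°] uniform, h=25: θ=284.7° here. β=98.6, B=140. 25·98.6/140 = 17.6071 → s = 17.6071

17.6071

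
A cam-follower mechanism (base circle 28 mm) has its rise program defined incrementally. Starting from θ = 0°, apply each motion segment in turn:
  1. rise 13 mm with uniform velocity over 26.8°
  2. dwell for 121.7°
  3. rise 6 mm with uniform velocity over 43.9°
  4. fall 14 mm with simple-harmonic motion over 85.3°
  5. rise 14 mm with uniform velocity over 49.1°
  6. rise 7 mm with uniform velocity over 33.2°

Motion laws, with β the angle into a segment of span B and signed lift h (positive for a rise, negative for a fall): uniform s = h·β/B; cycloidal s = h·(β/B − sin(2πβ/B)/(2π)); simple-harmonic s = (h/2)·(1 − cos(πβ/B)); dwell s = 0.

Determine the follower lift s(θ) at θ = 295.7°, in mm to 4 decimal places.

seg 1 [0°–26.8°] uniform, h=13: full span → s += 13 → s = 13.0000
seg 2 [26.8°–148.5°] dwell: s stays 13.0000
seg 3 [148.5°–192.4°] uniform, h=6: full span → s += 6 → s = 19.0000
seg 4 [192.4°–277.7°] simple-harmonic, h=-14: full span → s += -14 → s = 5.0000
seg 5 [277.7°–326.8°] uniform, h=14: θ=295.7° here. β=18, B=49.1. 14·18/49.1 = 5.1324 → s = 10.1324

10.1324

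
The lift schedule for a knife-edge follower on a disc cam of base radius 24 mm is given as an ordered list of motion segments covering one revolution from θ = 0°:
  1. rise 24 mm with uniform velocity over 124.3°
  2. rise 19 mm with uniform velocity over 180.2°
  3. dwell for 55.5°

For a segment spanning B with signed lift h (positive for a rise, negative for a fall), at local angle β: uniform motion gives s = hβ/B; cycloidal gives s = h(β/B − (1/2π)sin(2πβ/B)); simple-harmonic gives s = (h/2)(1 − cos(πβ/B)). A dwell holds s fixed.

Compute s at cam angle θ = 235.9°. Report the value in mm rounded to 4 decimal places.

seg 1 [0°–124.3°] uniform, h=24: full span → s += 24 → s = 24.0000
seg 2 [124.3°–304.5°] uniform, h=19: θ=235.9° here. β=111.6, B=180.2. 19·111.6/180.2 = 11.7669 → s = 35.7669

35.7669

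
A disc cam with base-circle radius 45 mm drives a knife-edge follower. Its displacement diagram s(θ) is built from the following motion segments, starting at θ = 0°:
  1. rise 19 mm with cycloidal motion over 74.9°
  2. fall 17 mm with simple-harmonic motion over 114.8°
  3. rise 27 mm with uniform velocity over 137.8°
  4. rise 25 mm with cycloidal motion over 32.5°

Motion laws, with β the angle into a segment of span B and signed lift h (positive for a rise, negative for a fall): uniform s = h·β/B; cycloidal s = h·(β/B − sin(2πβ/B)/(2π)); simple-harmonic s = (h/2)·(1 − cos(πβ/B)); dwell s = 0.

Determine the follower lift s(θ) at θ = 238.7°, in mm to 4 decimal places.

seg 1 [0°–74.9°] cycloidal, h=19: full span → s += 19 → s = 19.0000
seg 2 [74.9°–189.7°] simple-harmonic, h=-17: full span → s += -17 → s = 2.0000
seg 3 [189.7°–327.5°] uniform, h=27: θ=238.7° here. β=49, B=137.8. 27·49/137.8 = 9.6009 → s = 11.6009

11.6009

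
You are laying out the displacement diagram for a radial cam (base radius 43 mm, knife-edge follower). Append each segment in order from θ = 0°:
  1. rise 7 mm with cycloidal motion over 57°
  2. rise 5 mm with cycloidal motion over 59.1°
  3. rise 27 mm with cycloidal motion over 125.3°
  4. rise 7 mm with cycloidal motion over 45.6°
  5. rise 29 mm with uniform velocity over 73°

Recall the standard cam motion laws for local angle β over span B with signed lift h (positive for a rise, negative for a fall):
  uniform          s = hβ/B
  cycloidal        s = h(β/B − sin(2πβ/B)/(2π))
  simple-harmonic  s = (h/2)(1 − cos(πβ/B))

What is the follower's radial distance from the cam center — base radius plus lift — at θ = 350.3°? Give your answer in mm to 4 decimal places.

seg 1 [0°–57°] cycloidal, h=7: full span → s += 7 → s = 7.0000
seg 2 [57°–116.1°] cycloidal, h=5: full span → s += 5 → s = 12.0000
seg 3 [116.1°–241.4°] cycloidal, h=27: full span → s += 27 → s = 39.0000
seg 4 [241.4°–287°] cycloidal, h=7: full span → s += 7 → s = 46.0000
seg 5 [287°–360°] uniform, h=29: θ=350.3° here. β=63.3, B=73. 29·63.3/73 = 25.1466 → s = 71.1466
radial distance = base radius + s = 43 + 71.1466 = 114.1466

114.1466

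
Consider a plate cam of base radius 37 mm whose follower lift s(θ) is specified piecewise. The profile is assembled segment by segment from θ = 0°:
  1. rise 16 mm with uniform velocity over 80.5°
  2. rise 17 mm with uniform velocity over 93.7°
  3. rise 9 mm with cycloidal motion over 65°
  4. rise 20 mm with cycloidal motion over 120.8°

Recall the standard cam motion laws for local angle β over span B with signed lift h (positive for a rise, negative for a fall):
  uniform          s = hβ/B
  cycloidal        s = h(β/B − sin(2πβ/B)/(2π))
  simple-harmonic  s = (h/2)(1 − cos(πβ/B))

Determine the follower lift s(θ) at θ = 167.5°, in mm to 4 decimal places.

seg 1 [0°–80.5°] uniform, h=16: full span → s += 16 → s = 16.0000
seg 2 [80.5°–174.2°] uniform, h=17: θ=167.5° here. β=87, B=93.7. 17·87/93.7 = 15.7844 → s = 31.7844

31.7844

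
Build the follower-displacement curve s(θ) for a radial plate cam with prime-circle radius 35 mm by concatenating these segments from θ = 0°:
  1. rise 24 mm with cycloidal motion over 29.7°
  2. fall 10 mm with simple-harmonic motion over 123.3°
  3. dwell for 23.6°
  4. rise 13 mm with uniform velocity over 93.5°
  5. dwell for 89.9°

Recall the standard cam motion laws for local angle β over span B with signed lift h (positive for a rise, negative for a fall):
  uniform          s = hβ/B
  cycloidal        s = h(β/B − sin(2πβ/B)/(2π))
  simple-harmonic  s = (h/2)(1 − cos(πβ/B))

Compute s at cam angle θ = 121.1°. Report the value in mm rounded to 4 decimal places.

seg 1 [0°–29.7°] cycloidal, h=24: full span → s += 24 → s = 24.0000
seg 2 [29.7°–153°] simple-harmonic, h=-10: θ=121.1° here. β=91.4, B=123.3. -10/2·(1 − cos(π·0.7413)) = -8.4374 → s = 15.5626

15.5626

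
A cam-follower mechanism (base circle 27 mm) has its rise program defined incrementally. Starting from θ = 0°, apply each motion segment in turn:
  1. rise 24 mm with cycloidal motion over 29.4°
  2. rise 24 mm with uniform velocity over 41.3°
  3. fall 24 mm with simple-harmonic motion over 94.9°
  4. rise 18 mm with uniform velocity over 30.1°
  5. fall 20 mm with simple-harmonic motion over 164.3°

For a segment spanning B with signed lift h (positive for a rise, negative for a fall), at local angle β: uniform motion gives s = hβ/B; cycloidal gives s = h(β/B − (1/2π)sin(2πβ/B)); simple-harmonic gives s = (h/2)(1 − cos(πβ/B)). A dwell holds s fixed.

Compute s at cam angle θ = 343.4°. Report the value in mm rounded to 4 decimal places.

seg 1 [0°–29.4°] cycloidal, h=24: full span → s += 24 → s = 24.0000
seg 2 [29.4°–70.7°] uniform, h=24: full span → s += 24 → s = 48.0000
seg 3 [70.7°–165.6°] simple-harmonic, h=-24: full span → s += -24 → s = 24.0000
seg 4 [165.6°–195.7°] uniform, h=18: full span → s += 18 → s = 42.0000
seg 5 [195.7°–360°] simple-harmonic, h=-20: θ=343.4° here. β=147.7, B=164.3. -20/2·(1 − cos(π·0.8990)) = -19.5005 → s = 22.4995

22.4995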